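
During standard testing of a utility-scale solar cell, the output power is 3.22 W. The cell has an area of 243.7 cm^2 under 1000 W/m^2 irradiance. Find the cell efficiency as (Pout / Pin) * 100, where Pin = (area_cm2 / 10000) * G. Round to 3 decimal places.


First compute the input power:
  Pin = area_cm2 / 10000 * G = 243.7 / 10000 * 1000 = 24.37 W
Then compute efficiency:
  Efficiency = (Pout / Pin) * 100 = (3.22 / 24.37) * 100
  Efficiency = 13.213%

13.213


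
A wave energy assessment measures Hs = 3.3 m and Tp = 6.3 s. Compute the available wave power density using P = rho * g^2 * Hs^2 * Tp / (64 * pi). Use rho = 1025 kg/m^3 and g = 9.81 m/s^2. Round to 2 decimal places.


Apply wave power formula:
  g^2 = 9.81^2 = 96.2361
  Hs^2 = 3.3^2 = 10.89
  Numerator = rho * g^2 * Hs^2 * Tp = 1025 * 96.2361 * 10.89 * 6.3 = 6767531.87
  Denominator = 64 * pi = 201.0619
  P = 6767531.87 / 201.0619 = 33658.94 W/m

33658.94


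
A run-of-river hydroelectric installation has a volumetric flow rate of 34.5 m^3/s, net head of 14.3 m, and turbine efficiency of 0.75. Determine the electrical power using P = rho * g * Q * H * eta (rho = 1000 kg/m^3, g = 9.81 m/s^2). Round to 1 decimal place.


Apply the hydropower formula P = rho * g * Q * H * eta
rho * g = 1000 * 9.81 = 9810.0
P = 9810.0 * 34.5 * 14.3 * 0.75
P = 3629822.6 W

3629822.6


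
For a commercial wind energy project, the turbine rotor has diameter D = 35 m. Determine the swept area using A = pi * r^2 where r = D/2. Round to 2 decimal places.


Compute the rotor radius:
  r = D / 2 = 35 / 2 = 17.5 m
Calculate swept area:
  A = pi * r^2 = pi * 17.5^2
  A = 962.11 m^2

962.11


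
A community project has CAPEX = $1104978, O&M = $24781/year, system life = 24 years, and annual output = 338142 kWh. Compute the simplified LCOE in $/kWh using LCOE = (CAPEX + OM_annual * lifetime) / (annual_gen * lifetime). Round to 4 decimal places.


Total cost = CAPEX + OM * lifetime = 1104978 + 24781 * 24 = 1104978 + 594744 = 1699722
Total generation = annual * lifetime = 338142 * 24 = 8115408 kWh
LCOE = 1699722 / 8115408
LCOE = 0.2094 $/kWh

0.2094


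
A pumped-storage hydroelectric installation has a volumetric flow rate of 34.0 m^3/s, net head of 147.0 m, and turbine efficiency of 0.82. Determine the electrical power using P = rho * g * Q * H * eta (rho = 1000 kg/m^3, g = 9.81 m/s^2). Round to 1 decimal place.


Apply the hydropower formula P = rho * g * Q * H * eta
rho * g = 1000 * 9.81 = 9810.0
P = 9810.0 * 34.0 * 147.0 * 0.82
P = 40204911.6 W

40204911.6


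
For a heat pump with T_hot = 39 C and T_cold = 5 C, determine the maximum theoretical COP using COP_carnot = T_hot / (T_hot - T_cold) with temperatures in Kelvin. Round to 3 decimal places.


Convert to Kelvin:
  T_hot = 39 + 273.15 = 312.15 K
  T_cold = 5 + 273.15 = 278.15 K
Apply Carnot COP formula:
  COP = T_hot_K / (T_hot_K - T_cold_K) = 312.15 / 34.0
  COP = 9.181

9.181


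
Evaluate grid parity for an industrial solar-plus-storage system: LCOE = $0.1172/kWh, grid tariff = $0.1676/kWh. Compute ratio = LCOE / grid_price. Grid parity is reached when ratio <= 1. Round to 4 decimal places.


Compare LCOE to grid price:
  LCOE = $0.1172/kWh, Grid price = $0.1676/kWh
  Ratio = LCOE / grid_price = 0.1172 / 0.1676 = 0.6993
  Grid parity achieved (ratio <= 1)? yes

0.6993


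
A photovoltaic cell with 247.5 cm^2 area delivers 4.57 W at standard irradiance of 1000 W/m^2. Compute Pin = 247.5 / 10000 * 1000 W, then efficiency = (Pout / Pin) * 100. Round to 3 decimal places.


First compute the input power:
  Pin = area_cm2 / 10000 * G = 247.5 / 10000 * 1000 = 24.75 W
Then compute efficiency:
  Efficiency = (Pout / Pin) * 100 = (4.57 / 24.75) * 100
  Efficiency = 18.465%

18.465


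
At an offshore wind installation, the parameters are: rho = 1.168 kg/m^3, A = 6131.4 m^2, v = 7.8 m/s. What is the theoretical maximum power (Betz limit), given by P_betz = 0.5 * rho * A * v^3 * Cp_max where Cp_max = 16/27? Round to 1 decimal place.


The Betz coefficient Cp_max = 16/27 = 0.5926
v^3 = 7.8^3 = 474.552
P_betz = 0.5 * rho * A * v^3 * Cp_max
P_betz = 0.5 * 1.168 * 6131.4 * 474.552 * 0.5926
P_betz = 1006960.7 W

1006960.7


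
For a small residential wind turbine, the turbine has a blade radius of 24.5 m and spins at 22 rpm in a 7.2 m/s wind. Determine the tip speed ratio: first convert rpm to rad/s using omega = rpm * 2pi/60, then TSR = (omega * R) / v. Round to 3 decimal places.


Convert rotational speed to rad/s:
  omega = 22 * 2 * pi / 60 = 2.3038 rad/s
Compute tip speed:
  v_tip = omega * R = 2.3038 * 24.5 = 56.444 m/s
Tip speed ratio:
  TSR = v_tip / v_wind = 56.444 / 7.2 = 7.839

7.839


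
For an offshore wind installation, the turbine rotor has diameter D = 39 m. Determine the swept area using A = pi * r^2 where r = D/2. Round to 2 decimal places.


Compute the rotor radius:
  r = D / 2 = 39 / 2 = 19.5 m
Calculate swept area:
  A = pi * r^2 = pi * 19.5^2
  A = 1194.59 m^2

1194.59


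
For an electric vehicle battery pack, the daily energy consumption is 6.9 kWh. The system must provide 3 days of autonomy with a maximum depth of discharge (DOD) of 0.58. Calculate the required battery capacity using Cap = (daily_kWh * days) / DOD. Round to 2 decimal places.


Total energy needed = daily * days = 6.9 * 3 = 20.7 kWh
Account for depth of discharge:
  Cap = total_energy / DOD = 20.7 / 0.58
  Cap = 35.69 kWh

35.69


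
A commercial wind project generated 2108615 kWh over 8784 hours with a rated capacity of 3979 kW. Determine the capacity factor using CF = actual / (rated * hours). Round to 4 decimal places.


Capacity factor = actual output / maximum possible output
Maximum possible = rated * hours = 3979 * 8784 = 34951536 kWh
CF = 2108615 / 34951536
CF = 0.0603

0.0603


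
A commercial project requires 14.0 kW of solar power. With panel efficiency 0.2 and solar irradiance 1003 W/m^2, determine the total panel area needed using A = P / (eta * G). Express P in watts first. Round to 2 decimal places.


Convert target power to watts: P = 14.0 * 1000 = 14000.0 W
Compute denominator: eta * G = 0.2 * 1003 = 200.6
Required area A = P / (eta * G) = 14000.0 / 200.6
A = 69.79 m^2

69.79


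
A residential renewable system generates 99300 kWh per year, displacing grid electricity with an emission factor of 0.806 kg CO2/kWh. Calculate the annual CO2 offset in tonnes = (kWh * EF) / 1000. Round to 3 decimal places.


CO2 offset in kg = generation * emission_factor
CO2 offset = 99300 * 0.806 = 80035.8 kg
Convert to tonnes:
  CO2 offset = 80035.8 / 1000 = 80.036 tonnes

80.036


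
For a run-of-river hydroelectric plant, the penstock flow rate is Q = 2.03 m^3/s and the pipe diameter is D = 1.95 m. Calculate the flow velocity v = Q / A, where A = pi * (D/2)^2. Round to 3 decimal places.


Compute pipe cross-sectional area:
  A = pi * (D/2)^2 = pi * (1.95/2)^2 = 2.9865 m^2
Calculate velocity:
  v = Q / A = 2.03 / 2.9865
  v = 0.680 m/s

0.680


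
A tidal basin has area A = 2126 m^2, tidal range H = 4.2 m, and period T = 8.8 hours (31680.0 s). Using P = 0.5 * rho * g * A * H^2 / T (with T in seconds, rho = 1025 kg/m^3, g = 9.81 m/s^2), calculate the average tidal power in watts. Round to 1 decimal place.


Convert period to seconds: T = 8.8 * 3600 = 31680.0 s
H^2 = 4.2^2 = 17.64
P = 0.5 * rho * g * A * H^2 / T
P = 0.5 * 1025 * 9.81 * 2126 * 17.64 / 31680.0
P = 5951.7 W

5951.7


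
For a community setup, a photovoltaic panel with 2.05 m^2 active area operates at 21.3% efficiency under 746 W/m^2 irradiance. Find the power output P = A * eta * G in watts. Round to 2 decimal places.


Use the solar power formula P = A * eta * G.
Given: A = 2.05 m^2, eta = 0.213, G = 746 W/m^2
P = 2.05 * 0.213 * 746
P = 325.74 W

325.74


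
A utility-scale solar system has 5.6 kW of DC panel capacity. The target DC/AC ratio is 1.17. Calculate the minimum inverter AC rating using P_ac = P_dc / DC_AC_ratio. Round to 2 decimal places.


The inverter AC capacity is determined by the DC/AC ratio.
Given: P_dc = 5.6 kW, DC/AC ratio = 1.17
P_ac = P_dc / ratio = 5.6 / 1.17
P_ac = 4.79 kW

4.79


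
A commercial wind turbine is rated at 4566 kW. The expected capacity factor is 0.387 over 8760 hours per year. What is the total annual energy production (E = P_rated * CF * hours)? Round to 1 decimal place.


Annual energy = rated_kW * capacity_factor * hours_per_year
Given: P_rated = 4566 kW, CF = 0.387, hours = 8760
E = 4566 * 0.387 * 8760
E = 15479287.9 kWh

15479287.9


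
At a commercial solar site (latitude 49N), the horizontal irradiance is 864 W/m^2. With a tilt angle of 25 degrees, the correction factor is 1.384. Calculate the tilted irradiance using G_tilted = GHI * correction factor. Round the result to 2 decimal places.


Identify the given values:
  GHI = 864 W/m^2, tilt correction factor = 1.384
Apply the formula G_tilted = GHI * factor:
  G_tilted = 864 * 1.384
  G_tilted = 1195.78 W/m^2

1195.78


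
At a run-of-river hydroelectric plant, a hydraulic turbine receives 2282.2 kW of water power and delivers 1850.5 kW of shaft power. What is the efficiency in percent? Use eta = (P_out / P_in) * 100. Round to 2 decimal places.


Turbine efficiency = (output power / input power) * 100
eta = (1850.5 / 2282.2) * 100
eta = 81.08%

81.08


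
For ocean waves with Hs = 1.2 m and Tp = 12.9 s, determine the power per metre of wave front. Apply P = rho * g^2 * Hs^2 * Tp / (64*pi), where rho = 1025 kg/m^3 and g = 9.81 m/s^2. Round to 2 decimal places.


Apply wave power formula:
  g^2 = 9.81^2 = 96.2361
  Hs^2 = 1.2^2 = 1.44
  Numerator = rho * g^2 * Hs^2 * Tp = 1025 * 96.2361 * 1.44 * 12.9 = 1832373.84
  Denominator = 64 * pi = 201.0619
  P = 1832373.84 / 201.0619 = 9113.48 W/m

9113.48


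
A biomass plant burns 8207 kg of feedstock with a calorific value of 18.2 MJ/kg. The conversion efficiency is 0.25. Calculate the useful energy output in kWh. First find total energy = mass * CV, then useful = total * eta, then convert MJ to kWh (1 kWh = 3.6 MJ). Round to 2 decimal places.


Total energy = mass * CV = 8207 * 18.2 = 149367.4 MJ
Useful energy = total * eta = 149367.4 * 0.25 = 37341.85 MJ
Convert to kWh: 37341.85 / 3.6
Useful energy = 10372.74 kWh

10372.74


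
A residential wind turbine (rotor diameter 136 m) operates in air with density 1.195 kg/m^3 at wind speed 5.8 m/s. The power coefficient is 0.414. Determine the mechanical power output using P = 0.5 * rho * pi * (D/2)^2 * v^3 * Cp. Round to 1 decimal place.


Step 1 -- Compute swept area:
  A = pi * (D/2)^2 = pi * (136/2)^2 = 14526.72 m^2
Step 2 -- Apply wind power equation:
  P = 0.5 * rho * A * v^3 * Cp
  v^3 = 5.8^3 = 195.112
  P = 0.5 * 1.195 * 14526.72 * 195.112 * 0.414
  P = 701116.1 W

701116.1


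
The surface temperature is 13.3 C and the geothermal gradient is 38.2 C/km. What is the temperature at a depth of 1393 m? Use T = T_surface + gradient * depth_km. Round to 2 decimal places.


Convert depth to km: 1393 / 1000 = 1.393 km
Temperature increase = gradient * depth_km = 38.2 * 1.393 = 53.21 C
Temperature at depth = T_surface + delta_T = 13.3 + 53.21
T = 66.51 C

66.51


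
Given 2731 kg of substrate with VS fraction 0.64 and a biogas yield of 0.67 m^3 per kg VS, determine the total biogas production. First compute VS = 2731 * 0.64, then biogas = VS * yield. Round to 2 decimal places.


Compute volatile solids:
  VS = mass * VS_fraction = 2731 * 0.64 = 1747.84 kg
Calculate biogas volume:
  Biogas = VS * specific_yield = 1747.84 * 0.67
  Biogas = 1171.05 m^3

1171.05


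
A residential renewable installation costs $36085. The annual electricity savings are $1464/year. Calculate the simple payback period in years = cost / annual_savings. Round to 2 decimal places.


Simple payback period = initial cost / annual savings
Payback = 36085 / 1464
Payback = 24.65 years

24.65


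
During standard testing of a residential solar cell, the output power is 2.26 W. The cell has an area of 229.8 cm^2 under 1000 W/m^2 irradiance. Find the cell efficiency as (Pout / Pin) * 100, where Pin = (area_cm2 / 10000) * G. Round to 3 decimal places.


First compute the input power:
  Pin = area_cm2 / 10000 * G = 229.8 / 10000 * 1000 = 22.98 W
Then compute efficiency:
  Efficiency = (Pout / Pin) * 100 = (2.26 / 22.98) * 100
  Efficiency = 9.835%

9.835


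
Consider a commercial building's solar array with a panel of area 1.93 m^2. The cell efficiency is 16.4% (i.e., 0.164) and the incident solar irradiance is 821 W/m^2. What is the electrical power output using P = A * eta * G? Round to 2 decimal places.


Use the solar power formula P = A * eta * G.
Given: A = 1.93 m^2, eta = 0.164, G = 821 W/m^2
P = 1.93 * 0.164 * 821
P = 259.86 W

259.86


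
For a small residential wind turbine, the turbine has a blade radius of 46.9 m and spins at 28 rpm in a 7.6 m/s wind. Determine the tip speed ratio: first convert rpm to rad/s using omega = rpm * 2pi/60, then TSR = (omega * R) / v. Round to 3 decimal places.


Convert rotational speed to rad/s:
  omega = 28 * 2 * pi / 60 = 2.9322 rad/s
Compute tip speed:
  v_tip = omega * R = 2.9322 * 46.9 = 137.518 m/s
Tip speed ratio:
  TSR = v_tip / v_wind = 137.518 / 7.6 = 18.094

18.094


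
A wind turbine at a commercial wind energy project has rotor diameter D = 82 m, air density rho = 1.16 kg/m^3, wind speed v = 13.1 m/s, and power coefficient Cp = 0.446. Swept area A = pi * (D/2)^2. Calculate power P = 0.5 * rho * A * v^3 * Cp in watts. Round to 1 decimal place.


Step 1 -- Compute swept area:
  A = pi * (D/2)^2 = pi * (82/2)^2 = 5281.02 m^2
Step 2 -- Apply wind power equation:
  P = 0.5 * rho * A * v^3 * Cp
  v^3 = 13.1^3 = 2248.091
  P = 0.5 * 1.16 * 5281.02 * 2248.091 * 0.446
  P = 3071102.6 W

3071102.6


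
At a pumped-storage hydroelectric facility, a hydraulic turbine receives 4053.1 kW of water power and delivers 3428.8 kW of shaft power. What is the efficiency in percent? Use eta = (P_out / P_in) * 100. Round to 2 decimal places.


Turbine efficiency = (output power / input power) * 100
eta = (3428.8 / 4053.1) * 100
eta = 84.60%

84.60


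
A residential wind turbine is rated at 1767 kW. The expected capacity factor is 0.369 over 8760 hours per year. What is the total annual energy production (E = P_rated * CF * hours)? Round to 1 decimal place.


Annual energy = rated_kW * capacity_factor * hours_per_year
Given: P_rated = 1767 kW, CF = 0.369, hours = 8760
E = 1767 * 0.369 * 8760
E = 5711721.5 kWh

5711721.5


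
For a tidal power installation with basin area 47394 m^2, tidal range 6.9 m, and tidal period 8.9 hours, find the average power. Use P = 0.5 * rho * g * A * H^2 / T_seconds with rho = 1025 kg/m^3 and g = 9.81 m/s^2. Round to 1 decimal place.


Convert period to seconds: T = 8.9 * 3600 = 32040.0 s
H^2 = 6.9^2 = 47.61
P = 0.5 * rho * g * A * H^2 / T
P = 0.5 * 1025 * 9.81 * 47394 * 47.61 / 32040.0
P = 354072.3 W

354072.3


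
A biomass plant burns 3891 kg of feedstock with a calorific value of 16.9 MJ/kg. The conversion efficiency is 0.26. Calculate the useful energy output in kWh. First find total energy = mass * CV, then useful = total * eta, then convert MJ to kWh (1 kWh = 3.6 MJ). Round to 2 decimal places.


Total energy = mass * CV = 3891 * 16.9 = 65757.9 MJ
Useful energy = total * eta = 65757.9 * 0.26 = 17097.05 MJ
Convert to kWh: 17097.05 / 3.6
Useful energy = 4749.18 kWh

4749.18


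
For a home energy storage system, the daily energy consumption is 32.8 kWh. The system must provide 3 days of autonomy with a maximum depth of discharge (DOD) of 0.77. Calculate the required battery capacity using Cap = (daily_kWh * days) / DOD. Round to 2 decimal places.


Total energy needed = daily * days = 32.8 * 3 = 98.4 kWh
Account for depth of discharge:
  Cap = total_energy / DOD = 98.4 / 0.77
  Cap = 127.79 kWh

127.79


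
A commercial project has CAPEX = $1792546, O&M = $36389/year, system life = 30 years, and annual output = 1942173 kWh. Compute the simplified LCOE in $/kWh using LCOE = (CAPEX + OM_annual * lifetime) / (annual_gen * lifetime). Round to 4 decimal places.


Total cost = CAPEX + OM * lifetime = 1792546 + 36389 * 30 = 1792546 + 1091670 = 2884216
Total generation = annual * lifetime = 1942173 * 30 = 58265190 kWh
LCOE = 2884216 / 58265190
LCOE = 0.0495 $/kWh

0.0495


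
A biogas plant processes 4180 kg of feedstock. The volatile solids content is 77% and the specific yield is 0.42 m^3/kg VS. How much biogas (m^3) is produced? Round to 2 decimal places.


Compute volatile solids:
  VS = mass * VS_fraction = 4180 * 0.77 = 3218.6 kg
Calculate biogas volume:
  Biogas = VS * specific_yield = 3218.6 * 0.42
  Biogas = 1351.81 m^3

1351.81


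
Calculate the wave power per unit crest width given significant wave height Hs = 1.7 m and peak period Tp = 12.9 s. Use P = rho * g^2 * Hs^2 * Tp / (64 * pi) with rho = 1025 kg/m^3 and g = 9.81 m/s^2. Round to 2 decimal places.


Apply wave power formula:
  g^2 = 9.81^2 = 96.2361
  Hs^2 = 1.7^2 = 2.89
  Numerator = rho * g^2 * Hs^2 * Tp = 1025 * 96.2361 * 2.89 * 12.9 = 3677472.5
  Denominator = 64 * pi = 201.0619
  P = 3677472.5 / 201.0619 = 18290.25 W/m

18290.25


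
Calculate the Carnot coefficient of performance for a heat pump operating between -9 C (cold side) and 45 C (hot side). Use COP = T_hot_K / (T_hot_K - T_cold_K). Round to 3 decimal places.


Convert to Kelvin:
  T_hot = 45 + 273.15 = 318.15 K
  T_cold = -9 + 273.15 = 264.15 K
Apply Carnot COP formula:
  COP = T_hot_K / (T_hot_K - T_cold_K) = 318.15 / 54.0
  COP = 5.892

5.892


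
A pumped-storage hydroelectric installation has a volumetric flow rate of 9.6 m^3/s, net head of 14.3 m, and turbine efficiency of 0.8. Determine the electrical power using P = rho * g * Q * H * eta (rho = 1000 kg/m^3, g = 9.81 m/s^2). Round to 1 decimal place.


Apply the hydropower formula P = rho * g * Q * H * eta
rho * g = 1000 * 9.81 = 9810.0
P = 9810.0 * 9.6 * 14.3 * 0.8
P = 1077373.4 W

1077373.4


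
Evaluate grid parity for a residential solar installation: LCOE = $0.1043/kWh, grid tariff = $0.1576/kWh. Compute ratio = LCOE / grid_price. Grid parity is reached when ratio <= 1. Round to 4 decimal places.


Compare LCOE to grid price:
  LCOE = $0.1043/kWh, Grid price = $0.1576/kWh
  Ratio = LCOE / grid_price = 0.1043 / 0.1576 = 0.6618
  Grid parity achieved (ratio <= 1)? yes

0.6618


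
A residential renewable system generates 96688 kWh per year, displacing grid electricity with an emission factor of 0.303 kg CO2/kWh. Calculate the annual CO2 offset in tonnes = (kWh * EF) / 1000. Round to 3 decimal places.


CO2 offset in kg = generation * emission_factor
CO2 offset = 96688 * 0.303 = 29296.46 kg
Convert to tonnes:
  CO2 offset = 29296.46 / 1000 = 29.296 tonnes

29.296


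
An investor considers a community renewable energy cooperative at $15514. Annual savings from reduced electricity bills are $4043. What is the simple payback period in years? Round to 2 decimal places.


Simple payback period = initial cost / annual savings
Payback = 15514 / 4043
Payback = 3.84 years

3.84


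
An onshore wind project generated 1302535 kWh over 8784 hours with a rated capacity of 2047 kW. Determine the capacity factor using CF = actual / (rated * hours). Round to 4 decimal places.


Capacity factor = actual output / maximum possible output
Maximum possible = rated * hours = 2047 * 8784 = 17980848 kWh
CF = 1302535 / 17980848
CF = 0.0724

0.0724


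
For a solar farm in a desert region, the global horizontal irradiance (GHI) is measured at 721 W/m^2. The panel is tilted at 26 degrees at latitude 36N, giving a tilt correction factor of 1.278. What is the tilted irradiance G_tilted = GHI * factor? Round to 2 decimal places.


Identify the given values:
  GHI = 721 W/m^2, tilt correction factor = 1.278
Apply the formula G_tilted = GHI * factor:
  G_tilted = 721 * 1.278
  G_tilted = 921.44 W/m^2

921.44


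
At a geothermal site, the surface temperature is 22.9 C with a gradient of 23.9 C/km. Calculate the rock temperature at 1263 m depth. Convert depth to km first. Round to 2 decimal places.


Convert depth to km: 1263 / 1000 = 1.263 km
Temperature increase = gradient * depth_km = 23.9 * 1.263 = 30.19 C
Temperature at depth = T_surface + delta_T = 22.9 + 30.19
T = 53.09 C

53.09


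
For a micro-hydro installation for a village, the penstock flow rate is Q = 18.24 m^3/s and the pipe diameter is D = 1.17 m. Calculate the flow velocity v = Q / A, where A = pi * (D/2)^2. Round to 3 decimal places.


Compute pipe cross-sectional area:
  A = pi * (D/2)^2 = pi * (1.17/2)^2 = 1.0751 m^2
Calculate velocity:
  v = Q / A = 18.24 / 1.0751
  v = 16.965 m/s

16.965


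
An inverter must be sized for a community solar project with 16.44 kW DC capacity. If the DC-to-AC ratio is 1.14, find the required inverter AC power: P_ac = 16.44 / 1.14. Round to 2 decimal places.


The inverter AC capacity is determined by the DC/AC ratio.
Given: P_dc = 16.44 kW, DC/AC ratio = 1.14
P_ac = P_dc / ratio = 16.44 / 1.14
P_ac = 14.42 kW

14.42


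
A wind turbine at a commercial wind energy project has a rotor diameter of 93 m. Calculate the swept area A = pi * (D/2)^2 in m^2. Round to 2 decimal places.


Compute the rotor radius:
  r = D / 2 = 93 / 2 = 46.5 m
Calculate swept area:
  A = pi * r^2 = pi * 46.5^2
  A = 6792.91 m^2

6792.91


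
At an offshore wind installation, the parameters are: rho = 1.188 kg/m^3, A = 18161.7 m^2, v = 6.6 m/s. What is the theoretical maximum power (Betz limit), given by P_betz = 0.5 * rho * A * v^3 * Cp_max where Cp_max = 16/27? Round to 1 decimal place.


The Betz coefficient Cp_max = 16/27 = 0.5926
v^3 = 6.6^3 = 287.496
P_betz = 0.5 * rho * A * v^3 * Cp_max
P_betz = 0.5 * 1.188 * 18161.7 * 287.496 * 0.5926
P_betz = 1837938.5 W

1837938.5


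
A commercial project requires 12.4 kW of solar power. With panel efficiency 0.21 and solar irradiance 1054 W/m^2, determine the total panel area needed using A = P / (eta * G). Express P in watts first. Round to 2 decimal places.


Convert target power to watts: P = 12.4 * 1000 = 12400.0 W
Compute denominator: eta * G = 0.21 * 1054 = 221.34
Required area A = P / (eta * G) = 12400.0 / 221.34
A = 56.02 m^2

56.02


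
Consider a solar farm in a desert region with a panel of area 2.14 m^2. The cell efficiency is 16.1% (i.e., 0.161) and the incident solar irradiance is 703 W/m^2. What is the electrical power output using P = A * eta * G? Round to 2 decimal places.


Use the solar power formula P = A * eta * G.
Given: A = 2.14 m^2, eta = 0.161, G = 703 W/m^2
P = 2.14 * 0.161 * 703
P = 242.21 W

242.21


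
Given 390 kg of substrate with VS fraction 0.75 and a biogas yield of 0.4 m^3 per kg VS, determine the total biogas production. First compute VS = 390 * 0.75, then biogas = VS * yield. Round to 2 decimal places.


Compute volatile solids:
  VS = mass * VS_fraction = 390 * 0.75 = 292.5 kg
Calculate biogas volume:
  Biogas = VS * specific_yield = 292.5 * 0.4
  Biogas = 117.00 m^3

117.00


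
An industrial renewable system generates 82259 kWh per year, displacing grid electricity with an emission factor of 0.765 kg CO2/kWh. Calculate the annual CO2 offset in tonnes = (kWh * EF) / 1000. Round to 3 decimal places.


CO2 offset in kg = generation * emission_factor
CO2 offset = 82259 * 0.765 = 62928.14 kg
Convert to tonnes:
  CO2 offset = 62928.14 / 1000 = 62.928 tonnes

62.928


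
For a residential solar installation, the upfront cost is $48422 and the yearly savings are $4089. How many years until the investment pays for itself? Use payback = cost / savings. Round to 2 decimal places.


Simple payback period = initial cost / annual savings
Payback = 48422 / 4089
Payback = 11.84 years

11.84


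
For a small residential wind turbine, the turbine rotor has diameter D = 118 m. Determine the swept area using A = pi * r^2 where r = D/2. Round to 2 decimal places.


Compute the rotor radius:
  r = D / 2 = 118 / 2 = 59.0 m
Calculate swept area:
  A = pi * r^2 = pi * 59.0^2
  A = 10935.88 m^2

10935.88


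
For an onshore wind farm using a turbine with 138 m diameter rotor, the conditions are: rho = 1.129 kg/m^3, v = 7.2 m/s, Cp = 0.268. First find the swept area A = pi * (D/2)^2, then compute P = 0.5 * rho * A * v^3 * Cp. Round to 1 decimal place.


Step 1 -- Compute swept area:
  A = pi * (D/2)^2 = pi * (138/2)^2 = 14957.12 m^2
Step 2 -- Apply wind power equation:
  P = 0.5 * rho * A * v^3 * Cp
  v^3 = 7.2^3 = 373.248
  P = 0.5 * 1.129 * 14957.12 * 373.248 * 0.268
  P = 844586.8 W

844586.8


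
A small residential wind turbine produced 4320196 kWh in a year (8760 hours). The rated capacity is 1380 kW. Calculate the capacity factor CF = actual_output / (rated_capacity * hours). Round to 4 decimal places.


Capacity factor = actual output / maximum possible output
Maximum possible = rated * hours = 1380 * 8760 = 12088800 kWh
CF = 4320196 / 12088800
CF = 0.3574

0.3574


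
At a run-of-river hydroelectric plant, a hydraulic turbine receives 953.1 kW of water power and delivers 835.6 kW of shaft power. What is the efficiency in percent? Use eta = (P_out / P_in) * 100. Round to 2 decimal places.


Turbine efficiency = (output power / input power) * 100
eta = (835.6 / 953.1) * 100
eta = 87.67%

87.67


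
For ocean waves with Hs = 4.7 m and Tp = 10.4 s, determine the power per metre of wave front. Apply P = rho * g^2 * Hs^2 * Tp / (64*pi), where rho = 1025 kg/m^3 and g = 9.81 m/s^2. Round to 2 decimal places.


Apply wave power formula:
  g^2 = 9.81^2 = 96.2361
  Hs^2 = 4.7^2 = 22.09
  Numerator = rho * g^2 * Hs^2 * Tp = 1025 * 96.2361 * 22.09 * 10.4 = 22661619.09
  Denominator = 64 * pi = 201.0619
  P = 22661619.09 / 201.0619 = 112709.65 W/m

112709.65


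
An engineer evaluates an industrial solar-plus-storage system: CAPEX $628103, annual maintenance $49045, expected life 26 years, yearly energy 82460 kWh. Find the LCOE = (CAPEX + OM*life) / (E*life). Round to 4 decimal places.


Total cost = CAPEX + OM * lifetime = 628103 + 49045 * 26 = 628103 + 1275170 = 1903273
Total generation = annual * lifetime = 82460 * 26 = 2143960 kWh
LCOE = 1903273 / 2143960
LCOE = 0.8877 $/kWh

0.8877


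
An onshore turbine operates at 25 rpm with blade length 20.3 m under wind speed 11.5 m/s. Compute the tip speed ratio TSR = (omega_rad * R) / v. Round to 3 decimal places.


Convert rotational speed to rad/s:
  omega = 25 * 2 * pi / 60 = 2.618 rad/s
Compute tip speed:
  v_tip = omega * R = 2.618 * 20.3 = 53.145 m/s
Tip speed ratio:
  TSR = v_tip / v_wind = 53.145 / 11.5 = 4.621

4.621


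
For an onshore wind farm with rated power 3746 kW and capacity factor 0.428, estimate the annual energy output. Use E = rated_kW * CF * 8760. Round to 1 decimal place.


Annual energy = rated_kW * capacity_factor * hours_per_year
Given: P_rated = 3746 kW, CF = 0.428, hours = 8760
E = 3746 * 0.428 * 8760
E = 14044802.9 kWh

14044802.9


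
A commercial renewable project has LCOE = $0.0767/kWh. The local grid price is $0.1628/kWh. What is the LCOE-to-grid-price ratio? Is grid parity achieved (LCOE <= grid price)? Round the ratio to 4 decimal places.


Compare LCOE to grid price:
  LCOE = $0.0767/kWh, Grid price = $0.1628/kWh
  Ratio = LCOE / grid_price = 0.0767 / 0.1628 = 0.4711
  Grid parity achieved (ratio <= 1)? yes

0.4711


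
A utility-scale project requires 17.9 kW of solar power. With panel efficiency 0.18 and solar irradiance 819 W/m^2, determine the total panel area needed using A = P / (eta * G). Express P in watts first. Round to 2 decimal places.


Convert target power to watts: P = 17.9 * 1000 = 17900.0 W
Compute denominator: eta * G = 0.18 * 819 = 147.42
Required area A = P / (eta * G) = 17900.0 / 147.42
A = 121.42 m^2

121.42


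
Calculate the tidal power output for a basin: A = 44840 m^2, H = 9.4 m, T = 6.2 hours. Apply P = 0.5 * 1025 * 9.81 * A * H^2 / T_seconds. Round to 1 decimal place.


Convert period to seconds: T = 6.2 * 3600 = 22320.0 s
H^2 = 9.4^2 = 88.36
P = 0.5 * rho * g * A * H^2 / T
P = 0.5 * 1025 * 9.81 * 44840 * 88.36 / 22320.0
P = 892462.5 W

892462.5


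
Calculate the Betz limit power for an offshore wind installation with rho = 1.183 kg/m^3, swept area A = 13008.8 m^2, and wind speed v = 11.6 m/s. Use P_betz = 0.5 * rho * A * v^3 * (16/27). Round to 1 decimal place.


The Betz coefficient Cp_max = 16/27 = 0.5926
v^3 = 11.6^3 = 1560.896
P_betz = 0.5 * rho * A * v^3 * Cp_max
P_betz = 0.5 * 1.183 * 13008.8 * 1560.896 * 0.5926
P_betz = 7117413.1 W

7117413.1


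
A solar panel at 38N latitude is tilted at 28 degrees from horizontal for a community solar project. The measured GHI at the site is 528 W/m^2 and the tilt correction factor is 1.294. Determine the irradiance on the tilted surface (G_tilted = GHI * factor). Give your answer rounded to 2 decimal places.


Identify the given values:
  GHI = 528 W/m^2, tilt correction factor = 1.294
Apply the formula G_tilted = GHI * factor:
  G_tilted = 528 * 1.294
  G_tilted = 683.23 W/m^2

683.23


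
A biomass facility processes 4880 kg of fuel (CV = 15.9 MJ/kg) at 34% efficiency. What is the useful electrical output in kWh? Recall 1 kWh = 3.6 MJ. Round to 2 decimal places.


Total energy = mass * CV = 4880 * 15.9 = 77592.0 MJ
Useful energy = total * eta = 77592.0 * 0.34 = 26381.28 MJ
Convert to kWh: 26381.28 / 3.6
Useful energy = 7328.13 kWh

7328.13


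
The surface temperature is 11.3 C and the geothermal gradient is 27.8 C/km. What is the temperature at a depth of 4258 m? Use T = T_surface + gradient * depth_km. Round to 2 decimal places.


Convert depth to km: 4258 / 1000 = 4.258 km
Temperature increase = gradient * depth_km = 27.8 * 4.258 = 118.37 C
Temperature at depth = T_surface + delta_T = 11.3 + 118.37
T = 129.67 C

129.67


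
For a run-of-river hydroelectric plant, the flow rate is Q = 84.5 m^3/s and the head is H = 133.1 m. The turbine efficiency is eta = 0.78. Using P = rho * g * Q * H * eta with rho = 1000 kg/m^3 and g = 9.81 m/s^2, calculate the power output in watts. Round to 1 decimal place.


Apply the hydropower formula P = rho * g * Q * H * eta
rho * g = 1000 * 9.81 = 9810.0
P = 9810.0 * 84.5 * 133.1 * 0.78
P = 86059412.0 W

86059412.0


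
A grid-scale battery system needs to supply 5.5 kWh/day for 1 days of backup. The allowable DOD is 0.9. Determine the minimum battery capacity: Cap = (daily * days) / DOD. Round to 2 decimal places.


Total energy needed = daily * days = 5.5 * 1 = 5.5 kWh
Account for depth of discharge:
  Cap = total_energy / DOD = 5.5 / 0.9
  Cap = 6.11 kWh

6.11


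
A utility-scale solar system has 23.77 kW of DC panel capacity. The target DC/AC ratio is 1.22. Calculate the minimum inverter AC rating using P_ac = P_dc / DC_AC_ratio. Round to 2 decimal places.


The inverter AC capacity is determined by the DC/AC ratio.
Given: P_dc = 23.77 kW, DC/AC ratio = 1.22
P_ac = P_dc / ratio = 23.77 / 1.22
P_ac = 19.48 kW

19.48


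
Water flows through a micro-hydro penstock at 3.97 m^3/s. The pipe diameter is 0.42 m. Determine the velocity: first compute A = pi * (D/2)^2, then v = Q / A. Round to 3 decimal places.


Compute pipe cross-sectional area:
  A = pi * (D/2)^2 = pi * (0.42/2)^2 = 0.1385 m^2
Calculate velocity:
  v = Q / A = 3.97 / 0.1385
  v = 28.655 m/s

28.655


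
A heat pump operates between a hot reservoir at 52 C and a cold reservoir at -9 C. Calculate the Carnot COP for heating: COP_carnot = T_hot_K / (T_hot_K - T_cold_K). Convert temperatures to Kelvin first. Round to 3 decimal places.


Convert to Kelvin:
  T_hot = 52 + 273.15 = 325.15 K
  T_cold = -9 + 273.15 = 264.15 K
Apply Carnot COP formula:
  COP = T_hot_K / (T_hot_K - T_cold_K) = 325.15 / 61.0
  COP = 5.330

5.330


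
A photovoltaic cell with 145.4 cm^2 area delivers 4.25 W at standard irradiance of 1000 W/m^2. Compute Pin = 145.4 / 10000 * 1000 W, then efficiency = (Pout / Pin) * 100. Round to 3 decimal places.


First compute the input power:
  Pin = area_cm2 / 10000 * G = 145.4 / 10000 * 1000 = 14.54 W
Then compute efficiency:
  Efficiency = (Pout / Pin) * 100 = (4.25 / 14.54) * 100
  Efficiency = 29.230%

29.230


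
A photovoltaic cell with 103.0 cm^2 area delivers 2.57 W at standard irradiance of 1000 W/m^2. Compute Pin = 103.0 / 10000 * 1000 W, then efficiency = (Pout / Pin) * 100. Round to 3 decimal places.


First compute the input power:
  Pin = area_cm2 / 10000 * G = 103.0 / 10000 * 1000 = 10.3 W
Then compute efficiency:
  Efficiency = (Pout / Pin) * 100 = (2.57 / 10.3) * 100
  Efficiency = 24.951%

24.951


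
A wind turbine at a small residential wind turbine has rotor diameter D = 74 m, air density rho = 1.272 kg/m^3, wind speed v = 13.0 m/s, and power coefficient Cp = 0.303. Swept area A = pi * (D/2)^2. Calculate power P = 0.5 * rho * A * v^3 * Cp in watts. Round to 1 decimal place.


Step 1 -- Compute swept area:
  A = pi * (D/2)^2 = pi * (74/2)^2 = 4300.84 m^2
Step 2 -- Apply wind power equation:
  P = 0.5 * rho * A * v^3 * Cp
  v^3 = 13.0^3 = 2197.0
  P = 0.5 * 1.272 * 4300.84 * 2197.0 * 0.303
  P = 1820887.5 W

1820887.5


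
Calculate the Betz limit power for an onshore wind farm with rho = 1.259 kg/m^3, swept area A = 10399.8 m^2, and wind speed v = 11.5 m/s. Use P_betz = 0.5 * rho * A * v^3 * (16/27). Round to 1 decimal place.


The Betz coefficient Cp_max = 16/27 = 0.5926
v^3 = 11.5^3 = 1520.875
P_betz = 0.5 * rho * A * v^3 * Cp_max
P_betz = 0.5 * 1.259 * 10399.8 * 1520.875 * 0.5926
P_betz = 5900250.6 W

5900250.6


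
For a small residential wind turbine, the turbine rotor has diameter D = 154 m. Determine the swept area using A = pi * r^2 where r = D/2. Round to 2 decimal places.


Compute the rotor radius:
  r = D / 2 = 154 / 2 = 77.0 m
Calculate swept area:
  A = pi * r^2 = pi * 77.0^2
  A = 18626.50 m^2

18626.50


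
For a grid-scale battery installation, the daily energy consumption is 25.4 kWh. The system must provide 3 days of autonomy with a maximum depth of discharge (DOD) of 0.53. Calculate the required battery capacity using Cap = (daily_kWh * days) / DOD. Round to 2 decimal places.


Total energy needed = daily * days = 25.4 * 3 = 76.2 kWh
Account for depth of discharge:
  Cap = total_energy / DOD = 76.2 / 0.53
  Cap = 143.77 kWh

143.77


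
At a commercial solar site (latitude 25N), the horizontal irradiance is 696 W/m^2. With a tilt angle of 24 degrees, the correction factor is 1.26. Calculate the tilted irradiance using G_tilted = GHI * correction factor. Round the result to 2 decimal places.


Identify the given values:
  GHI = 696 W/m^2, tilt correction factor = 1.26
Apply the formula G_tilted = GHI * factor:
  G_tilted = 696 * 1.26
  G_tilted = 876.96 W/m^2

876.96


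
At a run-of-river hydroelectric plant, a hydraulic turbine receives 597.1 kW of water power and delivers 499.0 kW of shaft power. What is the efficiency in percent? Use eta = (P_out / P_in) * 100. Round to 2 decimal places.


Turbine efficiency = (output power / input power) * 100
eta = (499.0 / 597.1) * 100
eta = 83.57%

83.57


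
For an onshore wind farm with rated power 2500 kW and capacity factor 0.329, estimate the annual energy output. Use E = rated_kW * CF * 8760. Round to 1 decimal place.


Annual energy = rated_kW * capacity_factor * hours_per_year
Given: P_rated = 2500 kW, CF = 0.329, hours = 8760
E = 2500 * 0.329 * 8760
E = 7205100.0 kWh

7205100.0


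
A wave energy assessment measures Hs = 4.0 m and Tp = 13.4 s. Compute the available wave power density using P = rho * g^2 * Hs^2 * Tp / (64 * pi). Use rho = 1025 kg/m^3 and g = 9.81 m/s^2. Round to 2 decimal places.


Apply wave power formula:
  g^2 = 9.81^2 = 96.2361
  Hs^2 = 4.0^2 = 16.0
  Numerator = rho * g^2 * Hs^2 * Tp = 1025 * 96.2361 * 16.0 * 13.4 = 21148845.34
  Denominator = 64 * pi = 201.0619
  P = 21148845.34 / 201.0619 = 105185.73 W/m

105185.73


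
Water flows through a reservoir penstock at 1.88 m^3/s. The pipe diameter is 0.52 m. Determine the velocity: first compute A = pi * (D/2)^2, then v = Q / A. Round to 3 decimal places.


Compute pipe cross-sectional area:
  A = pi * (D/2)^2 = pi * (0.52/2)^2 = 0.2124 m^2
Calculate velocity:
  v = Q / A = 1.88 / 0.2124
  v = 8.852 m/s

8.852


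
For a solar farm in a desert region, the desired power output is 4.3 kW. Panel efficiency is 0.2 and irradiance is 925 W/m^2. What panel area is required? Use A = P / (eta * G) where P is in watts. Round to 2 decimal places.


Convert target power to watts: P = 4.3 * 1000 = 4300.0 W
Compute denominator: eta * G = 0.2 * 925 = 185.0
Required area A = P / (eta * G) = 4300.0 / 185.0
A = 23.24 m^2

23.24


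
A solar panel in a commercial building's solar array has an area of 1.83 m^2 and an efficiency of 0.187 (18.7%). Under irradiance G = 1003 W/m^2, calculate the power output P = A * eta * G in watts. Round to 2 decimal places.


Use the solar power formula P = A * eta * G.
Given: A = 1.83 m^2, eta = 0.187, G = 1003 W/m^2
P = 1.83 * 0.187 * 1003
P = 343.24 W

343.24


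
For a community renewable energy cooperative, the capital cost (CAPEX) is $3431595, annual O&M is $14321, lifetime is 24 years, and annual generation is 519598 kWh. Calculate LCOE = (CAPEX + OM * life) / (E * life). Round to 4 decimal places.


Total cost = CAPEX + OM * lifetime = 3431595 + 14321 * 24 = 3431595 + 343704 = 3775299
Total generation = annual * lifetime = 519598 * 24 = 12470352 kWh
LCOE = 3775299 / 12470352
LCOE = 0.3027 $/kWh

0.3027


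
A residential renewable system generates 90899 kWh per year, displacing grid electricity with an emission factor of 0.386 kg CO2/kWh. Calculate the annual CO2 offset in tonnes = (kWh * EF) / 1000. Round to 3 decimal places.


CO2 offset in kg = generation * emission_factor
CO2 offset = 90899 * 0.386 = 35087.01 kg
Convert to tonnes:
  CO2 offset = 35087.01 / 1000 = 35.087 tonnes

35.087


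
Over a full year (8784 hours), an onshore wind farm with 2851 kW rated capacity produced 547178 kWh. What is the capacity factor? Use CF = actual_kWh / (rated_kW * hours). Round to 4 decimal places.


Capacity factor = actual output / maximum possible output
Maximum possible = rated * hours = 2851 * 8784 = 25043184 kWh
CF = 547178 / 25043184
CF = 0.0218

0.0218


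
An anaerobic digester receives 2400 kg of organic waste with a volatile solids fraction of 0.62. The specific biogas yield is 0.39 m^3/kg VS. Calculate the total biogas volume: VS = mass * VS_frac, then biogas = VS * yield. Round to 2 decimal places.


Compute volatile solids:
  VS = mass * VS_fraction = 2400 * 0.62 = 1488.0 kg
Calculate biogas volume:
  Biogas = VS * specific_yield = 1488.0 * 0.39
  Biogas = 580.32 m^3

580.32


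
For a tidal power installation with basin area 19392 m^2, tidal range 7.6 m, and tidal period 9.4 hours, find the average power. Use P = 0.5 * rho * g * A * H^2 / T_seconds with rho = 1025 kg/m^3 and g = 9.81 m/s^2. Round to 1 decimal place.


Convert period to seconds: T = 9.4 * 3600 = 33840.0 s
H^2 = 7.6^2 = 57.76
P = 0.5 * rho * g * A * H^2 / T
P = 0.5 * 1025 * 9.81 * 19392 * 57.76 / 33840.0
P = 166411.1 W

166411.1


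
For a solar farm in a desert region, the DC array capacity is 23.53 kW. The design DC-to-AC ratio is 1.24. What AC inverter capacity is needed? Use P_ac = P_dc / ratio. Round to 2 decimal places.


The inverter AC capacity is determined by the DC/AC ratio.
Given: P_dc = 23.53 kW, DC/AC ratio = 1.24
P_ac = P_dc / ratio = 23.53 / 1.24
P_ac = 18.98 kW

18.98


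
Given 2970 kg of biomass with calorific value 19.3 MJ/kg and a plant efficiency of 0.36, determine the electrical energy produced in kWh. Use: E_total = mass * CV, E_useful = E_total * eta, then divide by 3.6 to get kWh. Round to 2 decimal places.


Total energy = mass * CV = 2970 * 19.3 = 57321.0 MJ
Useful energy = total * eta = 57321.0 * 0.36 = 20635.56 MJ
Convert to kWh: 20635.56 / 3.6
Useful energy = 5732.10 kWh

5732.10


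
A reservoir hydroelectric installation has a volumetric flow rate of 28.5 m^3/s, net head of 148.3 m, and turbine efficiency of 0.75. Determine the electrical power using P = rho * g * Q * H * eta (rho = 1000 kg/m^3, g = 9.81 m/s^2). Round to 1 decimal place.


Apply the hydropower formula P = rho * g * Q * H * eta
rho * g = 1000 * 9.81 = 9810.0
P = 9810.0 * 28.5 * 148.3 * 0.75
P = 31096841.6 W

31096841.6
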